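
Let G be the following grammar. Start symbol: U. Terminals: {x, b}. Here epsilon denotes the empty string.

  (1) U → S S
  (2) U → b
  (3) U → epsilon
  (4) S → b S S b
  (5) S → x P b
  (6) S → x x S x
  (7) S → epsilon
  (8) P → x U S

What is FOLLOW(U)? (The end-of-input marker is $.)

{$, b, x}

FIRST(S) = {epsilon, b, x}
FIRST(P) = {x}
FIRST(U) = {epsilon, b, x}  (via S S)
FOLLOW(U) includes $ since U is the start symbol.
FOLLOW(P): in S→x P b, P is followed by b with FIRST {b}. Thus FOLLOW(P) = {b}.
FOLLOW(U): in P→x U S, U is followed by S with FIRST {epsilon, b, x}; in P→x U S, the suffix after U is nullable, so FOLLOW(U) ⊇ FOLLOW(P) = {b}. Thus FOLLOW(U) = {$, b, x}.
FOLLOW(S): in U→S S (occurrence 1), S is followed by S with FIRST {epsilon, b, x}; in U→S S (occurrence 1), the suffix after S is nullable, so FOLLOW(S) ⊇ FOLLOW(U) = {$, b, x}; in U→S S (occurrence 2), the suffix after S is empty, so FOLLOW(S) ⊇ FOLLOW(U) = {$, b, x}; in S→b S S b (occurrence 1), S is followed by S b with FIRST {b, x}; in S→b S S b (occurrence 2), S is followed by b with FIRST {b}; in S→x x S x, S is followed by x with FIRST {x}; in P→x U S, the suffix after S is empty, so FOLLOW(S) ⊇ FOLLOW(P) = {b}. Thus FOLLOW(S) = {$, b, x}.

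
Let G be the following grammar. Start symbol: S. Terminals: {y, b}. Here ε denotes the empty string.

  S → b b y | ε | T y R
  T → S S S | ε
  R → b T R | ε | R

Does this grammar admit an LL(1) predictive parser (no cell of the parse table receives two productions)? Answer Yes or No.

FIRST(S) = {ε, b, y}
FIRST(T) = {ε, b, y}
FIRST(R) = {ε, b}
FOLLOW(S) = {$, b, y}
FOLLOW(T) = {$, b, y}
FOLLOW(R) = {$, b, y}
Cell M[R, $] receives both R → ε and R → R — the grammar is not LL(1).

No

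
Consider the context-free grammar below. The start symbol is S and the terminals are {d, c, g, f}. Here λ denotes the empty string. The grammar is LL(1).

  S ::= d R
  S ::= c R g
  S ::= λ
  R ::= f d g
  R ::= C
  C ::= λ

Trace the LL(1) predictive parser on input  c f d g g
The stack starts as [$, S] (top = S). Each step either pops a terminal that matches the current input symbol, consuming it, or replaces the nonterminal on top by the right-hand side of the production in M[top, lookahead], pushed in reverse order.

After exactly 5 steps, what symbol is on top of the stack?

     Stack      Input        Action
  1  $ S        c f d g g $  expand S ::= c R g
  2  $ g R c    c f d g g $  match c
  3  $ g R      f d g g $    expand R ::= f d g
  4  $ g g d f  f d g g $    match f
  5  $ g g d    d g g $      match d
Stack after step 5: $ g g (top = g).

g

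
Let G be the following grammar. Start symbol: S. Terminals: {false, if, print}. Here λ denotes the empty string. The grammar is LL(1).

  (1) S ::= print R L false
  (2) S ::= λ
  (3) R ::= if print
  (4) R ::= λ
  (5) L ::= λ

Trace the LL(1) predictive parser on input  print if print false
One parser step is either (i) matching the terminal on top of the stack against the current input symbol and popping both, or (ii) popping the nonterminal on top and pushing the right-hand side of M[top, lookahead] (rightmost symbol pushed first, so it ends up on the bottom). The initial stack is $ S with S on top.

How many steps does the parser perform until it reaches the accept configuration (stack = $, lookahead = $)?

7

step 1: stack=$ S  input=print if print false $  — expand S ::= print R L false
step 2: stack=$ false L R print  input=print if print false $  — match print
step 3: stack=$ false L R  input=if print false $  — expand R ::= if print
step 4: stack=$ false L print if  input=if print false $  — match if
step 5: stack=$ false L print  input=print false $  — match print
step 6: stack=$ false L  input=false $  — expand L ::= λ
step 7: stack=$ false  input=false $  — match false
Accept reached after 7 steps.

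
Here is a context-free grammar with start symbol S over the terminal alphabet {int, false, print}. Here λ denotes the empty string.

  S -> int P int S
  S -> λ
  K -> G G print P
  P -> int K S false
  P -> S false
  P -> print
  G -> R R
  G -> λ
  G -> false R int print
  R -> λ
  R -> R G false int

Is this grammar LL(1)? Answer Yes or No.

No

FIRST(S) = {λ, int}
FIRST(K) = {false, print}
FIRST(P) = {false, int, print}
FIRST(G) = {λ, false}
FIRST(R) = {λ, false}
FOLLOW(S) = {$, false}
FOLLOW(K) = {false, int}
FOLLOW(P) = {false, int}
FOLLOW(G) = {false, print}
FOLLOW(R) = {false, int, print}
Cell M[G, false] receives both G -> R R and G -> λ and G -> false R int print — the grammar is not LL(1).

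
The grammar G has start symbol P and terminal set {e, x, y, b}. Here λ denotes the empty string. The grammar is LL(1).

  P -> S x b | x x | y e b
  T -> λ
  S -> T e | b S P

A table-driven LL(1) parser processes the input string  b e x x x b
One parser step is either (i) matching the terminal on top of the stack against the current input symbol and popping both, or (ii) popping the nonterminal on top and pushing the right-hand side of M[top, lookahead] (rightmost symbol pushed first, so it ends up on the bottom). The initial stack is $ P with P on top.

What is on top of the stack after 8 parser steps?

     Stack        Input          Action
  1  $ P          b e x x x b $  expand P -> S x b
  2  $ b x S      b e x x x b $  expand S -> b S P
  3  $ b x P S b  b e x x x b $  match b
  4  $ b x P S    e x x x b $    expand S -> T e
  5  $ b x P e T  e x x x b $    expand T -> λ
  6  $ b x P e    e x x x b $    match e
  7  $ b x P      x x x b $      expand P -> x x
  8  $ b x x x    x x x b $      match x
Stack after step 8: $ b x x (top = x).

x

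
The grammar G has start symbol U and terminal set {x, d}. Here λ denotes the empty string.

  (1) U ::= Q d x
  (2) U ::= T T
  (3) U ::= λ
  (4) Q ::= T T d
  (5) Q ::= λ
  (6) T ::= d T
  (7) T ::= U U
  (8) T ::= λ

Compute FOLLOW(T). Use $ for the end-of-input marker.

{$, d}

FIRST(U): from U::=Q d x we get {d}; from U::=T T we get {λ, d}; from U::=λ we get {λ}. So FIRST(U) = {λ, d}.
FIRST(T): from T::=d T we get {d}; from T::=U U we get {λ, d}; from T::=λ we get {λ}. So FIRST(T) = {λ, d}.
FIRST(Q): from Q::=T T d we get {d}; from Q::=λ we get {λ}. So FIRST(Q) = {λ, d}.
FOLLOW(U) includes $ since U is the start symbol.
FOLLOW(Q): in U::=Q d x, Q is followed by d x with FIRST {d}. Thus FOLLOW(Q) = {d}.
FOLLOW(U): in T::=U U (occurrence 1), U is followed by U with FIRST {λ, d}; in T::=U U (occurrence 1), the suffix after U is nullable, so FOLLOW(U) ⊇ FOLLOW(T) = {$, d}; in T::=U U (occurrence 2), the suffix after U is empty, so FOLLOW(U) ⊇ FOLLOW(T) = {$, d}. Thus FOLLOW(U) = {$, d}.
FOLLOW(T): in U::=T T (occurrence 1), T is followed by T with FIRST {λ, d}; in U::=T T (occurrence 1), the suffix after T is nullable, so FOLLOW(T) ⊇ FOLLOW(U) = {$, d}; in U::=T T (occurrence 2), the suffix after T is empty, so FOLLOW(T) ⊇ FOLLOW(U) = {$, d}; in Q::=T T d (occurrence 1), T is followed by T d with FIRST {d}; in Q::=T T d (occurrence 2), T is followed by d with FIRST {d}; in T::=d T, the suffix after T is empty (adds nothing new). Thus FOLLOW(T) = {$, d}.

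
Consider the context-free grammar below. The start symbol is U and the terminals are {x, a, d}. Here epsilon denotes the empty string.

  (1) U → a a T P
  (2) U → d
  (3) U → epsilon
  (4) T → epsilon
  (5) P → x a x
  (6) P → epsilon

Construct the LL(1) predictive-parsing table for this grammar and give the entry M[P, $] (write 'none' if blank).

P → epsilon

FIRST(U): from U→a a T P we get {a}; from U→d we get {d}; from U→epsilon we get {epsilon}. So FIRST(U) = {epsilon, a, d}.
FIRST(T): from T→epsilon we get {epsilon}. So FIRST(T) = {epsilon}.
FIRST(P): from P→x a x we get {x}; from P→epsilon we get {epsilon}. So FIRST(P) = {epsilon, x}.
FOLLOW(U) includes $ since U is the start symbol.
FOLLOW(U): U appears on no right-hand side. Thus FOLLOW(U) = {$}.
FOLLOW(P): in U→a a T P, the suffix after P is empty, so FOLLOW(P) ⊇ FOLLOW(U) = {$}. Thus FOLLOW(P) = {$}.
For P → x a x: FIRST(x a x) = {x}, so it goes in M[P, t] for t ∈ {x}.
For P → epsilon: FIRST(epsilon) = {epsilon}, so it goes in M[P, t] for t ∈ {}; since epsilon ∈ FIRST, also for every t ∈ FOLLOW(P) = {$}.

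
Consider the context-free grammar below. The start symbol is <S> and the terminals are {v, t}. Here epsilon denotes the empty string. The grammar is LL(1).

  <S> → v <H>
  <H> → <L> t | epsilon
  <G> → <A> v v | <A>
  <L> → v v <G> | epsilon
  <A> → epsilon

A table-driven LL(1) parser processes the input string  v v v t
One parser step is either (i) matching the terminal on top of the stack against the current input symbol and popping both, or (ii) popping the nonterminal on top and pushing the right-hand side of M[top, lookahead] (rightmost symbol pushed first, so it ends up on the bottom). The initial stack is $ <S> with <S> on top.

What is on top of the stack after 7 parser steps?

<A>

     Stack        Input      Action
  1  $ <S>        v v v t $  expand <S> → v <H>
  2  $ <H> v      v v v t $  match v
  3  $ <H>        v v t $    expand <H> → <L> t
  4  $ t <L>      v v t $    expand <L> → v v <G>
  5  $ t <G> v v  v v t $    match v
  6  $ t <G> v    v t $      match v
  7  $ t <G>      t $        expand <G> → <A>
Stack after step 7: $ t <A> (top = <A>).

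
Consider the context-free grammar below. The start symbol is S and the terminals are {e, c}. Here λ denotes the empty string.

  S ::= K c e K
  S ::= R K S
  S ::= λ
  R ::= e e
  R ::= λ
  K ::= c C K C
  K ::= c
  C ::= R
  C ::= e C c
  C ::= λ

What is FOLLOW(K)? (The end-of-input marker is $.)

{$, c, e}

FIRST(R) = {λ, e}
FIRST(K) = {c}
FIRST(S) = {λ, c, e}  (via K c e K, R K S)
FIRST(C) = {λ, e}  (via R)
FOLLOW(S) includes $ since S is the start symbol.
FOLLOW(S): in S::=R K S, the suffix after S is empty (adds nothing new). Thus FOLLOW(S) = {$}.
FOLLOW(K): in S::=K c e K (occurrence 1), K is followed by c e K with FIRST {c}; in S::=K c e K (occurrence 2), the suffix after K is empty, so FOLLOW(K) ⊇ FOLLOW(S) = {$}; in S::=R K S, K is followed by S with FIRST {λ, c, e}; in S::=R K S, the suffix after K is nullable, so FOLLOW(K) ⊇ FOLLOW(S) = {$}; in K::=c C K C, K is followed by C with FIRST {λ, e}; in K::=c C K C, the suffix after K is nullable (adds nothing new). Thus FOLLOW(K) = {$, c, e}.
FOLLOW(C): in K::=c C K C (occurrence 1), C is followed by K C with FIRST {c}; in K::=c C K C (occurrence 2), the suffix after C is empty, so FOLLOW(C) ⊇ FOLLOW(K) = {$, c, e}; in C::=e C c, C is followed by c with FIRST {c}. Thus FOLLOW(C) = {$, c, e}.
FOLLOW(R): in S::=R K S, R is followed by K S with FIRST {c}; in C::=R, the suffix after R is empty, so FOLLOW(R) ⊇ FOLLOW(C) = {$, c, e}. Thus FOLLOW(R) = {$, c, e}.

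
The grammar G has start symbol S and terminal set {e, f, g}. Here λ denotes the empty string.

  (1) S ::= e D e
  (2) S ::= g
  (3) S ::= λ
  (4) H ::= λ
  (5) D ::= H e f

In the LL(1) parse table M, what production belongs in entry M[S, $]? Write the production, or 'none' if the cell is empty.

FIRST(S) = {λ, e, g}
FIRST(H) = {λ}
FIRST(D) = {e}  (via H e f)
FOLLOW(S) includes $ since S is the start symbol.
FOLLOW(S): S appears on no right-hand side. Thus FOLLOW(S) = {$}.
For S ::= e D e: FIRST(e D e) = {e}, so it goes in M[S, t] for t ∈ {e}.
For S ::= g: FIRST(g) = {g}, so it goes in M[S, t] for t ∈ {g}.
For S ::= λ: FIRST(λ) = {λ}, so it goes in M[S, t] for t ∈ {}; since λ ∈ FIRST, also for every t ∈ FOLLOW(S) = {$}.

S ::= λ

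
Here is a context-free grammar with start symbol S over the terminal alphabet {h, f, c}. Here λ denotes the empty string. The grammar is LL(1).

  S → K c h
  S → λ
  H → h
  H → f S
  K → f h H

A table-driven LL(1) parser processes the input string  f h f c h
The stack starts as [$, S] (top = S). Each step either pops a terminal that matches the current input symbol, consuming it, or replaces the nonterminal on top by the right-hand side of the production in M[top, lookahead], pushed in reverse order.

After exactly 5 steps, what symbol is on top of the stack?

f

     Stack        Input        Action
  1  $ S          f h f c h $  expand S → K c h
  2  $ h c K      f h f c h $  expand K → f h H
  3  $ h c H h f  f h f c h $  match f
  4  $ h c H h    h f c h $    match h
  5  $ h c H      f c h $      expand H → f S
Stack after step 5: $ h c S f (top = f).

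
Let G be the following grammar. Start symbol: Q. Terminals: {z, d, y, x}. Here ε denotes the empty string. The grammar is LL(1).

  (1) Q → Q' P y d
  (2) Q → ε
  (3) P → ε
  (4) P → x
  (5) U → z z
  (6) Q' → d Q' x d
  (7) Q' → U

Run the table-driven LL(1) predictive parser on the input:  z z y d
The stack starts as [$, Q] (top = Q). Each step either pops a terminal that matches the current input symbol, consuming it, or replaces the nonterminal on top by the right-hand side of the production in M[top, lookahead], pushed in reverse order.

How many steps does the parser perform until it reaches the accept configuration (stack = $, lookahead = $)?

step 1: stack=$ Q  input=z z y d $  — expand Q → Q' P y d
step 2: stack=$ d y P Q'  input=z z y d $  — expand Q' → U
step 3: stack=$ d y P U  input=z z y d $  — expand U → z z
step 4: stack=$ d y P z z  input=z z y d $  — match z
step 5: stack=$ d y P z  input=z y d $  — match z
step 6: stack=$ d y P  input=y d $  — expand P → ε
step 7: stack=$ d y  input=y d $  — match y
step 8: stack=$ d  input=d $  — match d
Accept reached after 8 steps.

8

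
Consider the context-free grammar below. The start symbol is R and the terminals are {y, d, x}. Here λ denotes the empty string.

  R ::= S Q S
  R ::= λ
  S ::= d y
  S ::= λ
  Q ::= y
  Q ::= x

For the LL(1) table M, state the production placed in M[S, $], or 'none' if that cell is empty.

FIRST(S): from S::=d y we get {d}; from S::=λ we get {λ}. So FIRST(S) = {λ, d}.
FIRST(Q): from Q::=y we get {y}; from Q::=x we get {x}. So FIRST(Q) = {x, y}.
FIRST(R): from R::=S Q S we get {d, x, y}; from R::=λ we get {λ}. So FIRST(R) = {λ, d, x, y}.
FOLLOW(R) includes $ since R is the start symbol.
FOLLOW(R): R appears on no right-hand side. Thus FOLLOW(R) = {$}.
FOLLOW(S): in R::=S Q S (occurrence 1), S is followed by Q S with FIRST {x, y}; in R::=S Q S (occurrence 2), the suffix after S is empty, so FOLLOW(S) ⊇ FOLLOW(R) = {$}. Thus FOLLOW(S) = {$, x, y}.
For S ::= d y: FIRST(d y) = {d}, so it goes in M[S, t] for t ∈ {d}.
For S ::= λ: FIRST(λ) = {λ}, so it goes in M[S, t] for t ∈ {}; since λ ∈ FIRST, also for every t ∈ FOLLOW(S) = {$, x, y}.

S ::= λ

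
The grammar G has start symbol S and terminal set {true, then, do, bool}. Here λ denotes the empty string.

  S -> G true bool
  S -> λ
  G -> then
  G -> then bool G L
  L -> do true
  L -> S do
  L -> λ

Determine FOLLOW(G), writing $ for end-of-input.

{do, then, true}

FIRST(G) = {then}
FIRST(S) = {λ, then}  (via G true bool)
FIRST(L) = {λ, do, then}  (via S do)
FOLLOW(S) includes $ since S is the start symbol.
FOLLOW(S): in L->S do, S is followed by do with FIRST {do}. Thus FOLLOW(S) = {$, do}.
FOLLOW(G): in S->G true bool, G is followed by true bool with FIRST {true}; in G->then bool G L, G is followed by L with FIRST {λ, do, then}; in G->then bool G L, the suffix after G is nullable (adds nothing new). Thus FOLLOW(G) = {do, then, true}.
FOLLOW(L): in G->then bool G L, the suffix after L is empty, so FOLLOW(L) ⊇ FOLLOW(G) = {do, then, true}. Thus FOLLOW(L) = {do, then, true}.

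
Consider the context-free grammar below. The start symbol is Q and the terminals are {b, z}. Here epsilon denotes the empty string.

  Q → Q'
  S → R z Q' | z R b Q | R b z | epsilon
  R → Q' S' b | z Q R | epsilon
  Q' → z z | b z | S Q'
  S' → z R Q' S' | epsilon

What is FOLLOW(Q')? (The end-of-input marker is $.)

{$, b, z}

FIRST(S'): from S'→z R Q' S' we get {z}; from S'→epsilon we get {epsilon}. So FIRST(S') = {epsilon, z}.
FIRST(Q): from Q→Q' we get {b, z}. So FIRST(Q) = {b, z}.
FIRST(S): from S→R z Q' we get {b, z}; from S→z R b Q we get {z}; from S→R b z we get {b, z}; from S→epsilon we get {epsilon}. So FIRST(S) = {epsilon, b, z}.
FIRST(Q'): from Q'→z z we get {z}; from Q'→b z we get {b}; from Q'→S Q' we get {b, z}. So FIRST(Q') = {b, z}.
FIRST(R): from R→Q' S' b we get {b, z}; from R→z Q R we get {z}; from R→epsilon we get {epsilon}. So FIRST(R) = {epsilon, b, z}.
FOLLOW(Q) includes $ since Q is the start symbol.
FOLLOW(S): in Q'→S Q', S is followed by Q' with FIRST {b, z}. Thus FOLLOW(S) = {b, z}.
FOLLOW(R): in S→R z Q', R is followed by z Q' with FIRST {z}; in S→z R b Q, R is followed by b Q with FIRST {b}; in S→R b z, R is followed by b z with FIRST {b}; in R→z Q R, the suffix after R is empty (adds nothing new); in S'→z R Q' S', R is followed by Q' S' with FIRST {b, z}. Thus FOLLOW(R) = {b, z}.
FOLLOW(Q): in S→z R b Q, the suffix after Q is empty, so FOLLOW(Q) ⊇ FOLLOW(S) = {b, z}; in R→z Q R, Q is followed by R with FIRST {epsilon, b, z}; in R→z Q R, the suffix after Q is nullable, so FOLLOW(Q) ⊇ FOLLOW(R) = {b, z}. Thus FOLLOW(Q) = {$, b, z}.
FOLLOW(S'): in R→Q' S' b, S' is followed by b with FIRST {b}; in S'→z R Q' S', the suffix after S' is empty (adds nothing new). Thus FOLLOW(S') = {b}.
FOLLOW(Q'): in Q→Q', the suffix after Q' is empty, so FOLLOW(Q') ⊇ FOLLOW(Q) = {$, b, z}; in S→R z Q', the suffix after Q' is empty, so FOLLOW(Q') ⊇ FOLLOW(S) = {b, z}; in R→Q' S' b, Q' is followed by S' b with FIRST {b, z}; in Q'→S Q', the suffix after Q' is empty (adds nothing new); in S'→z R Q' S', Q' is followed by S' with FIRST {epsilon, z}; in S'→z R Q' S', the suffix after Q' is nullable, so FOLLOW(Q') ⊇ FOLLOW(S') = {b}. Thus FOLLOW(Q') = {$, b, z}.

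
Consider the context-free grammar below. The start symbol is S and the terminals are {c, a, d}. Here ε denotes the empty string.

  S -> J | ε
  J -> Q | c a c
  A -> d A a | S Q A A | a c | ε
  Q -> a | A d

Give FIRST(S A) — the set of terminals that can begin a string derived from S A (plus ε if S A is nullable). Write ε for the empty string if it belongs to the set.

FIRST(S) = {ε, a, c, d}  (via J)
FIRST(J) = {a, c, d}  (via Q)
FIRST(A) = {ε, a, c, d}  (via S Q A A)
FIRST(Q) = {a, c, d}  (via A d)
FIRST(S A): take FIRST of each symbol in turn, carrying on past any symbol whose FIRST contains ε; result {ε, a, c, d}.

{ε, a, c, d}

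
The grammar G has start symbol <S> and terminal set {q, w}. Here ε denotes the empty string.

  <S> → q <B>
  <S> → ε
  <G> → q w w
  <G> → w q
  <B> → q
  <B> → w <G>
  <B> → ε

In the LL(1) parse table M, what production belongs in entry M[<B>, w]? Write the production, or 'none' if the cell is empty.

<B> → w <G>

FIRST(<S>) = {ε, q}
FIRST(<G>) = {q, w}
FIRST(<B>) = {ε, q, w}
FOLLOW(<S>) includes $ since <S> is the start symbol.
FOLLOW(<S>): <S> appears on no right-hand side. Thus FOLLOW(<S>) = {$}.
FOLLOW(<B>): in <S>→q <B>, the suffix after <B> is empty, so FOLLOW(<B>) ⊇ FOLLOW(<S>) = {$}. Thus FOLLOW(<B>) = {$}.
For <B> → q: FIRST(q) = {q}, so it goes in M[<B>, t] for t ∈ {q}.
For <B> → w <G>: FIRST(w <G>) = {w}, so it goes in M[<B>, t] for t ∈ {w}.
For <B> → ε: FIRST(ε) = {ε}, so it goes in M[<B>, t] for t ∈ {}; since ε ∈ FIRST, also for every t ∈ FOLLOW(<B>) = {$}.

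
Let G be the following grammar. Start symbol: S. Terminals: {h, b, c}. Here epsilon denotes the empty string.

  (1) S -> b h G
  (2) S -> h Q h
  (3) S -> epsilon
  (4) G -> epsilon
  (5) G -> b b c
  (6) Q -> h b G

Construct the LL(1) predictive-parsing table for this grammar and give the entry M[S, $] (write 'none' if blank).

FIRST(S) = {epsilon, b, h}
FIRST(G) = {epsilon, b}
FIRST(Q) = {h}
FOLLOW(S) includes $ since S is the start symbol.
FOLLOW(S): S appears on no right-hand side. Thus FOLLOW(S) = {$}.
For S -> b h G: FIRST(b h G) = {b}, so it goes in M[S, t] for t ∈ {b}.
For S -> h Q h: FIRST(h Q h) = {h}, so it goes in M[S, t] for t ∈ {h}.
For S -> epsilon: FIRST(epsilon) = {epsilon}, so it goes in M[S, t] for t ∈ {}; since epsilon ∈ FIRST, also for every t ∈ FOLLOW(S) = {$}.

S -> epsilon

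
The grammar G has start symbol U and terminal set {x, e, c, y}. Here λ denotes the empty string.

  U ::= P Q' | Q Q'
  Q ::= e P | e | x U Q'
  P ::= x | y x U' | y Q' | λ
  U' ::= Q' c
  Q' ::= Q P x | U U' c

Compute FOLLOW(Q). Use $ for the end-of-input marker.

FIRST(Q) = {e, x}
FIRST(P) = {λ, x, y}
FIRST(U) = {e, x, y}  (via P Q', Q Q')
FIRST(Q') = {e, x, y}  (via Q P x, U U' c)
FIRST(U') = {e, x, y}  (via Q' c)
FOLLOW(U) includes $ since U is the start symbol.
FOLLOW(U): in Q::=x U Q', U is followed by Q' with FIRST {e, x, y}; in Q'::=U U' c, U is followed by U' c with FIRST {e, x, y}. Thus FOLLOW(U) = {$, e, x, y}.
FOLLOW(Q): in U::=Q Q', Q is followed by Q' with FIRST {e, x, y}; in Q'::=Q P x, Q is followed by P x with FIRST {x, y}. Thus FOLLOW(Q) = {e, x, y}.
FOLLOW(P): in U::=P Q', P is followed by Q' with FIRST {e, x, y}; in Q::=e P, the suffix after P is empty, so FOLLOW(P) ⊇ FOLLOW(Q) = {e, x, y}; in Q'::=Q P x, P is followed by x with FIRST {x}. Thus FOLLOW(P) = {e, x, y}.
FOLLOW(U'): in P::=y x U', the suffix after U' is empty, so FOLLOW(U') ⊇ FOLLOW(P) = {e, x, y}; in Q'::=U U' c, U' is followed by c with FIRST {c}. Thus FOLLOW(U') = {c, e, x, y}.
FOLLOW(Q'): in U::=P Q', the suffix after Q' is empty, so FOLLOW(Q') ⊇ FOLLOW(U) = {$, e, x, y}; in U::=Q Q', the suffix after Q' is empty, so FOLLOW(Q') ⊇ FOLLOW(U) = {$, e, x, y}; in Q::=x U Q', the suffix after Q' is empty, so FOLLOW(Q') ⊇ FOLLOW(Q) = {e, x, y}; in P::=y Q', the suffix after Q' is empty, so FOLLOW(Q') ⊇ FOLLOW(P) = {e, x, y}; in U'::=Q' c, Q' is followed by c with FIRST {c}. Thus FOLLOW(Q') = {$, c, e, x, y}.

{e, x, y}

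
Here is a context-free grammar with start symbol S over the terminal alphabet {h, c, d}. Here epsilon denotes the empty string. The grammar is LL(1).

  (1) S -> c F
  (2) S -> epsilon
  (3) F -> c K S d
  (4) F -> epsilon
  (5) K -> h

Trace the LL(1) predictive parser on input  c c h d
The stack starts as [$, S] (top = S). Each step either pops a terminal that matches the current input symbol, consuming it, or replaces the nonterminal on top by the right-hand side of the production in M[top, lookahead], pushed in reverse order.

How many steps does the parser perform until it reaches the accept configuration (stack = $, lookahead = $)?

8

step 1: stack=$ S  input=c c h d $  — expand S -> c F
step 2: stack=$ F c  input=c c h d $  — match c
step 3: stack=$ F  input=c h d $  — expand F -> c K S d
step 4: stack=$ d S K c  input=c h d $  — match c
step 5: stack=$ d S K  input=h d $  — expand K -> h
step 6: stack=$ d S h  input=h d $  — match h
step 7: stack=$ d S  input=d $  — expand S -> epsilon
step 8: stack=$ d  input=d $  — match d
Accept reached after 8 steps.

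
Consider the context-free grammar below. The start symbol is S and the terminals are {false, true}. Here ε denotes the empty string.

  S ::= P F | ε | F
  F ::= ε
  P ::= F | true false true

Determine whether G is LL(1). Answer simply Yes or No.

No

FIRST(S) = {ε, true}
FIRST(F) = {ε}
FIRST(P) = {ε, true}
FOLLOW(S) = {$}
FOLLOW(F) = {$}
FOLLOW(P) = {$}
Cell M[S, $] receives both S ::= P F and S ::= ε and S ::= F — the grammar is not LL(1).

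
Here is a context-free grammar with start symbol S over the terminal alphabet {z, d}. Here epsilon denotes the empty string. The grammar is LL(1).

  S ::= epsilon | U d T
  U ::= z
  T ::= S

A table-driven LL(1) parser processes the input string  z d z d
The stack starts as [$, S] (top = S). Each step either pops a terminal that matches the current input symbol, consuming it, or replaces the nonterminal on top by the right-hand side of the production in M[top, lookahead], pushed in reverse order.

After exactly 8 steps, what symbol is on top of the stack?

step 1: stack=$ S  input=z d z d $  — expand S ::= U d T
step 2: stack=$ T d U  input=z d z d $  — expand U ::= z
step 3: stack=$ T d z  input=z d z d $  — match z
step 4: stack=$ T d  input=d z d $  — match d
step 5: stack=$ T  input=z d $  — expand T ::= S
step 6: stack=$ S  input=z d $  — expand S ::= U d T
step 7: stack=$ T d U  input=z d $  — expand U ::= z
step 8: stack=$ T d z  input=z d $  — match z
Stack after step 8: $ T d (top = d).

d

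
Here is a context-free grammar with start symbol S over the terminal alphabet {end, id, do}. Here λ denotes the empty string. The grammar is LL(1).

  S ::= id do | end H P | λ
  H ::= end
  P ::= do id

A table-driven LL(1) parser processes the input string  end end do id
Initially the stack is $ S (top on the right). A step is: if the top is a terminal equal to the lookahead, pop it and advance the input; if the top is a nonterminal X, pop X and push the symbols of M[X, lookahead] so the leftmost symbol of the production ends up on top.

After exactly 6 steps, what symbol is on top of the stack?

step 1: stack=$ S  input=end end do id $  — expand S ::= end H P
step 2: stack=$ P H end  input=end end do id $  — match end
step 3: stack=$ P H  input=end do id $  — expand H ::= end
step 4: stack=$ P end  input=end do id $  — match end
step 5: stack=$ P  input=do id $  — expand P ::= do id
step 6: stack=$ id do  input=do id $  — match do
Stack after step 6: $ id (top = id).

id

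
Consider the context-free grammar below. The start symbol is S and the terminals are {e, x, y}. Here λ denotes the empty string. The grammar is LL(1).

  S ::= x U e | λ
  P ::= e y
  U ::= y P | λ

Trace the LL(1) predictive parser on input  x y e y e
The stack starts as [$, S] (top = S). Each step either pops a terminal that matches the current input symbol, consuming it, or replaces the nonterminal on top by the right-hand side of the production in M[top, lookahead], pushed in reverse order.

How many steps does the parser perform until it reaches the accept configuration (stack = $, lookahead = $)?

8

     Stack    Input        Action
  1  $ S      x y e y e $  expand S ::= x U e
  2  $ e U x  x y e y e $  match x
  3  $ e U    y e y e $    expand U ::= y P
  4  $ e P y  y e y e $    match y
  5  $ e P    e y e $      expand P ::= e y
  6  $ e y e  e y e $      match e
  7  $ e y    y e $        match y
  8  $ e      e $          match e
Accept reached after 8 steps.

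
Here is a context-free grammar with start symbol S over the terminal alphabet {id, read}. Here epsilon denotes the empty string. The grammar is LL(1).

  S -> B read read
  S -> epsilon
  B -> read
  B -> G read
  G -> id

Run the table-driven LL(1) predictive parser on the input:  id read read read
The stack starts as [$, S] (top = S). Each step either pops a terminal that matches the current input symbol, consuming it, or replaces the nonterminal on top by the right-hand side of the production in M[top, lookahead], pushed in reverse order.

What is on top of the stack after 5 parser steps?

step 1: stack=$ S  input=id read read read $  — expand S -> B read read
step 2: stack=$ read read B  input=id read read read $  — expand B -> G read
step 3: stack=$ read read read G  input=id read read read $  — expand G -> id
step 4: stack=$ read read read id  input=id read read read $  — match id
step 5: stack=$ read read read  input=read read read $  — match read
Stack after step 5: $ read read (top = read).

read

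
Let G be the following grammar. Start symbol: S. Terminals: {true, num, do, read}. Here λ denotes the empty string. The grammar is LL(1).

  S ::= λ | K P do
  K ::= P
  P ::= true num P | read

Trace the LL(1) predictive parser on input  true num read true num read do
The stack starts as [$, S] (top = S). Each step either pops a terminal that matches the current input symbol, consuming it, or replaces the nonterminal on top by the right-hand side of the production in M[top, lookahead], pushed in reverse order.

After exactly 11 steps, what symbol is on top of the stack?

read

step 1: stack=$ S  input=true num read true num read do $  — expand S ::= K P do
step 2: stack=$ do P K  input=true num read true num read do $  — expand K ::= P
step 3: stack=$ do P P  input=true num read true num read do $  — expand P ::= true num P
step 4: stack=$ do P P num true  input=true num read true num read do $  — match true
step 5: stack=$ do P P num  input=num read true num read do $  — match num
step 6: stack=$ do P P  input=read true num read do $  — expand P ::= read
step 7: stack=$ do P read  input=read true num read do $  — match read
step 8: stack=$ do P  input=true num read do $  — expand P ::= true num P
step 9: stack=$ do P num true  input=true num read do $  — match true
step 10: stack=$ do P num  input=num read do $  — match num
step 11: stack=$ do P  input=read do $  — expand P ::= read
Stack after step 11: $ do read (top = read).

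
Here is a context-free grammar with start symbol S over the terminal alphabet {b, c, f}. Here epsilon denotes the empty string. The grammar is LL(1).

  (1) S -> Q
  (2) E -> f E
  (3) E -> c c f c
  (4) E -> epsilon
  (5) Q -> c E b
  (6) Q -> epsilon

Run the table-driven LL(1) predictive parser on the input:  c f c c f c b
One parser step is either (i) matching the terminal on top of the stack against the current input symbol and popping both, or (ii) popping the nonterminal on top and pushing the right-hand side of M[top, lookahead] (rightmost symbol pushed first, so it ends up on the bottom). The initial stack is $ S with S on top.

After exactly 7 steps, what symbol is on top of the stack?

     Stack        Input            Action
  1  $ S          c f c c f c b $  expand S -> Q
  2  $ Q          c f c c f c b $  expand Q -> c E b
  3  $ b E c      c f c c f c b $  match c
  4  $ b E        f c c f c b $    expand E -> f E
  5  $ b E f      f c c f c b $    match f
  6  $ b E        c c f c b $      expand E -> c c f c
  7  $ b c f c c  c c f c b $      match c
Stack after step 7: $ b c f c (top = c).

c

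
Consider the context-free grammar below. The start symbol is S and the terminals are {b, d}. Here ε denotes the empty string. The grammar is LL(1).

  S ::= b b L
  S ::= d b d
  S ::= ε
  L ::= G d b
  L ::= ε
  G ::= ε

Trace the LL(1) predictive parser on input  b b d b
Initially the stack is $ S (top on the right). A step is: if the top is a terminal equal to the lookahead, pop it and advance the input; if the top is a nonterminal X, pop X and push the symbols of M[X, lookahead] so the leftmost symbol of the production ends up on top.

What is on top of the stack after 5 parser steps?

d

     Stack    Input      Action
  1  $ S      b b d b $  expand S ::= b b L
  2  $ L b b  b b d b $  match b
  3  $ L b    b d b $    match b
  4  $ L      d b $      expand L ::= G d b
  5  $ b d G  d b $      expand G ::= ε
Stack after step 5: $ b d (top = d).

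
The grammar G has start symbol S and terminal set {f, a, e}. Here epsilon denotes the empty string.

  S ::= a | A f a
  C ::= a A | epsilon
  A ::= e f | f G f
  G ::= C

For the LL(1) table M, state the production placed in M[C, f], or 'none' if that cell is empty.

C ::= epsilon

FIRST(C) = {epsilon, a}
FIRST(A) = {e, f}
FIRST(S) = {a, e, f}  (via A f a)
FIRST(G) = {epsilon, a}  (via C)
FOLLOW(S) includes $ since S is the start symbol.
FOLLOW(G): in A::=f G f, G is followed by f with FIRST {f}. Thus FOLLOW(G) = {f}.
FOLLOW(C): in G::=C, the suffix after C is empty, so FOLLOW(C) ⊇ FOLLOW(G) = {f}. Thus FOLLOW(C) = {f}.
For C ::= a A: FIRST(a A) = {a}, so it goes in M[C, t] for t ∈ {a}.
For C ::= epsilon: FIRST(epsilon) = {epsilon}, so it goes in M[C, t] for t ∈ {}; since epsilon ∈ FIRST, also for every t ∈ FOLLOW(C) = {f}.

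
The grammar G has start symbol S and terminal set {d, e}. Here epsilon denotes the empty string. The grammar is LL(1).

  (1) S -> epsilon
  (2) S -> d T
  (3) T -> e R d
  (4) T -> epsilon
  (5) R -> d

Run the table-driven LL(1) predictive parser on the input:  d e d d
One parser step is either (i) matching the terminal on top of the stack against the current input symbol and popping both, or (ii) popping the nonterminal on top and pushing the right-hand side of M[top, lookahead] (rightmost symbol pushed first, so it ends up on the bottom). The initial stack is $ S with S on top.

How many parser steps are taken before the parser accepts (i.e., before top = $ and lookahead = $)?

7

step 1: stack=$ S  input=d e d d $  — expand S -> d T
step 2: stack=$ T d  input=d e d d $  — match d
step 3: stack=$ T  input=e d d $  — expand T -> e R d
step 4: stack=$ d R e  input=e d d $  — match e
step 5: stack=$ d R  input=d d $  — expand R -> d
step 6: stack=$ d d  input=d d $  — match d
step 7: stack=$ d  input=d $  — match d
Accept reached after 7 steps.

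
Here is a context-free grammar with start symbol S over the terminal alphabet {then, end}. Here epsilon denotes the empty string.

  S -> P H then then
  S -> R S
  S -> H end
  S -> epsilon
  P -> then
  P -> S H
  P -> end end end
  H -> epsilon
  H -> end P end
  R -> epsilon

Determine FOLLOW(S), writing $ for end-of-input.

{$, end, then}

FIRST(H) = {epsilon, end}
FIRST(R) = {epsilon}
FIRST(S) = {epsilon, end, then}  (via P H then then, R S, H end)
FIRST(P) = {epsilon, end, then}  (via S H)
FOLLOW(S) includes $ since S is the start symbol.
FOLLOW(P): in S->P H then then, P is followed by H then then with FIRST {end, then}; in H->end P end, P is followed by end with FIRST {end}. Thus FOLLOW(P) = {end, then}.
FOLLOW(S): in S->R S, the suffix after S is empty (adds nothing new); in P->S H, S is followed by H with FIRST {epsilon, end}; in P->S H, the suffix after S is nullable, so FOLLOW(S) ⊇ FOLLOW(P) = {end, then}. Thus FOLLOW(S) = {$, end, then}.
FOLLOW(H): in S->P H then then, H is followed by then then with FIRST {then}; in S->H end, H is followed by end with FIRST {end}; in P->S H, the suffix after H is empty, so FOLLOW(H) ⊇ FOLLOW(P) = {end, then}. Thus FOLLOW(H) = {end, then}.
FOLLOW(R): in S->R S, R is followed by S with FIRST {epsilon, end, then}; in S->R S, the suffix after R is nullable, so FOLLOW(R) ⊇ FOLLOW(S) = {$, end, then}. Thus FOLLOW(R) = {$, end, then}.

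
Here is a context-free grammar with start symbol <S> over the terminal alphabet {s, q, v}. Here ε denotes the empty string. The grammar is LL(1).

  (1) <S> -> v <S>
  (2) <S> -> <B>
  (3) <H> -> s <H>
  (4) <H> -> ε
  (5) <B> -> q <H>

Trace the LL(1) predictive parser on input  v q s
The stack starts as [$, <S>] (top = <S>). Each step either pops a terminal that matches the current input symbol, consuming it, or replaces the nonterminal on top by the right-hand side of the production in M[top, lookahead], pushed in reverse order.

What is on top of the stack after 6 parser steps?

     Stack    Input    Action
  1  $ <S>    v q s $  expand <S> -> v <S>
  2  $ <S> v  v q s $  match v
  3  $ <S>    q s $    expand <S> -> <B>
  4  $ <B>    q s $    expand <B> -> q <H>
  5  $ <H> q  q s $    match q
  6  $ <H>    s $      expand <H> -> s <H>
Stack after step 6: $ <H> s (top = s).

s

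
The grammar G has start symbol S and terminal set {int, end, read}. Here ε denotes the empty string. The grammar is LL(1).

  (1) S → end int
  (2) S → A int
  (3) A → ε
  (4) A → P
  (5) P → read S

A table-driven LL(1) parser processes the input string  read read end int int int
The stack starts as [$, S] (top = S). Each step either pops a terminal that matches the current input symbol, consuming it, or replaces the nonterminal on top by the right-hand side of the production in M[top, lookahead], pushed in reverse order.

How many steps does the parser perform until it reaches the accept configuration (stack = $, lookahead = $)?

step 1: stack=$ S  input=read read end int int int $  — expand S → A int
step 2: stack=$ int A  input=read read end int int int $  — expand A → P
step 3: stack=$ int P  input=read read end int int int $  — expand P → read S
step 4: stack=$ int S read  input=read read end int int int $  — match read
step 5: stack=$ int S  input=read end int int int $  — expand S → A int
step 6: stack=$ int int A  input=read end int int int $  — expand A → P
step 7: stack=$ int int P  input=read end int int int $  — expand P → read S
step 8: stack=$ int int S read  input=read end int int int $  — match read
step 9: stack=$ int int S  input=end int int int $  — expand S → end int
step 10: stack=$ int int int end  input=end int int int $  — match end
step 11: stack=$ int int int  input=int int int $  — match int
step 12: stack=$ int int  input=int int $  — match int
step 13: stack=$ int  input=int $  — match int
Accept reached after 13 steps.

13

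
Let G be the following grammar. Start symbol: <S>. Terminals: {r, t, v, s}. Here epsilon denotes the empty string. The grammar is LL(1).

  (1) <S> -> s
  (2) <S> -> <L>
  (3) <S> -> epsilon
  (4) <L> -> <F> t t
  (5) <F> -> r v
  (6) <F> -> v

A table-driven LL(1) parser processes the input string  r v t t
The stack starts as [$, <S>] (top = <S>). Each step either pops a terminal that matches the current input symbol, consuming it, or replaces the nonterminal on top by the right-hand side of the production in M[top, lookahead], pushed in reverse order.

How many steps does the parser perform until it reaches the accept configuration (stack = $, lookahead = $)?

7

     Stack      Input      Action
  1  $ <S>      r v t t $  expand <S> -> <L>
  2  $ <L>      r v t t $  expand <L> -> <F> t t
  3  $ t t <F>  r v t t $  expand <F> -> r v
  4  $ t t v r  r v t t $  match r
  5  $ t t v    v t t $    match v
  6  $ t t      t t $      match t
  7  $ t        t $        match t
Accept reached after 7 steps.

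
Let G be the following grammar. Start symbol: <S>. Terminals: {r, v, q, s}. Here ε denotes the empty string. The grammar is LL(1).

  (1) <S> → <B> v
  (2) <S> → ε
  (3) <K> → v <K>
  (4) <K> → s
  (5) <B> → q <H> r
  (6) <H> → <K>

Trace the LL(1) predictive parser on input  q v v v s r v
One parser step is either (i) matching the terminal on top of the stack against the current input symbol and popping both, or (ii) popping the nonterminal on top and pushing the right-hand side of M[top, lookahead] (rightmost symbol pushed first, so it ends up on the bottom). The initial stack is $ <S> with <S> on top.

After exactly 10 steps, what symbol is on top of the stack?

<K>

      Stack        Input            Action
   1  $ <S>        q v v v s r v $  expand <S> → <B> v
   2  $ v <B>      q v v v s r v $  expand <B> → q <H> r
   3  $ v r <H> q  q v v v s r v $  match q
   4  $ v r <H>    v v v s r v $    expand <H> → <K>
   5  $ v r <K>    v v v s r v $    expand <K> → v <K>
   6  $ v r <K> v  v v v s r v $    match v
   7  $ v r <K>    v v s r v $      expand <K> → v <K>
   8  $ v r <K> v  v v s r v $      match v
   9  $ v r <K>    v s r v $        expand <K> → v <K>
  10  $ v r <K> v  v s r v $        match v
Stack after step 10: $ v r <K> (top = <K>).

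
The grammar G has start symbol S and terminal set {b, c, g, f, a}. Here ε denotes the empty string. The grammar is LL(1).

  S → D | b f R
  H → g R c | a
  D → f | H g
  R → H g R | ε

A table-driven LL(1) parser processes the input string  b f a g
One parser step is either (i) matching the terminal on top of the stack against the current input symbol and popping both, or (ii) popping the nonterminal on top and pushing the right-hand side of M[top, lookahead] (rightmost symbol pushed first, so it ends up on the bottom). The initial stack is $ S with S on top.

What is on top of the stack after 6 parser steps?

step 1: stack=$ S  input=b f a g $  — expand S → b f R
step 2: stack=$ R f b  input=b f a g $  — match b
step 3: stack=$ R f  input=f a g $  — match f
step 4: stack=$ R  input=a g $  — expand R → H g R
step 5: stack=$ R g H  input=a g $  — expand H → a
step 6: stack=$ R g a  input=a g $  — match a
Stack after step 6: $ R g (top = g).

g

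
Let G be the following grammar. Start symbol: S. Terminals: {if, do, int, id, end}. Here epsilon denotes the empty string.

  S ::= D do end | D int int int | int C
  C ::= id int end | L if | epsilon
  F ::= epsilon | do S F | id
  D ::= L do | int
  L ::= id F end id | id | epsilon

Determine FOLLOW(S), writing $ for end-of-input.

{$, do, end, id}

FIRST(F) = {epsilon, do, id}
FIRST(L) = {epsilon, id}
FIRST(C) = {epsilon, id, if}  (via L if)
FIRST(D) = {do, id, int}  (via L do)
FIRST(S) = {do, id, int}  (via D do end, D int int int)
FOLLOW(S) includes $ since S is the start symbol.
FOLLOW(F): in F::=do S F, the suffix after F is empty (adds nothing new); in L::=id F end id, F is followed by end id with FIRST {end}. Thus FOLLOW(F) = {end}.
FOLLOW(S): in F::=do S F, S is followed by F with FIRST {epsilon, do, id}; in F::=do S F, the suffix after S is nullable, so FOLLOW(S) ⊇ FOLLOW(F) = {end}. Thus FOLLOW(S) = {$, do, end, id}.
FOLLOW(C): in S::=int C, the suffix after C is empty, so FOLLOW(C) ⊇ FOLLOW(S) = {$, do, end, id}. Thus FOLLOW(C) = {$, do, end, id}.
FOLLOW(D): in S::=D do end, D is followed by do end with FIRST {do}; in S::=D int int int, D is followed by int int int with FIRST {int}. Thus FOLLOW(D) = {do, int}.
FOLLOW(L): in C::=L if, L is followed by if with FIRST {if}; in D::=L do, L is followed by do with FIRST {do}. Thus FOLLOW(L) = {do, if}.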